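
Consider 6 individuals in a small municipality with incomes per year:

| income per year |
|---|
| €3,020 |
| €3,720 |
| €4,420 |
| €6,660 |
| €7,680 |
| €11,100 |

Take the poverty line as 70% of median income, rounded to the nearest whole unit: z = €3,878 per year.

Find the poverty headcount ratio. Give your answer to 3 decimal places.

2 of the 6 individuals have income below €3,878.
H = 2/6 = 0.333.

0.333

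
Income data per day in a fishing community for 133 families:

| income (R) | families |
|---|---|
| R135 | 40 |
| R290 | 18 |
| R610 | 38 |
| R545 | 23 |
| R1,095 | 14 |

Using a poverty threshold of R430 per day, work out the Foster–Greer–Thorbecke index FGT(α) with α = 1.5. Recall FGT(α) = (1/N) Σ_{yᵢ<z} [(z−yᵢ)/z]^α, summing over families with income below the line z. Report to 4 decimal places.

0.1960

Poor units: 40×R135, 18×R290 (q = 58 of N = 133).
Gap ratios (z−y)/z: (430−135)/430 = 0.6860 (×40); (430−290)/430 = 0.3256 (×18).
Raised to α = 1.5: 0.56824 (×40); 0.18578 (×18).
Sum = 26.073490; FGT(1.5) = 26.073490 / 133 = 0.1960.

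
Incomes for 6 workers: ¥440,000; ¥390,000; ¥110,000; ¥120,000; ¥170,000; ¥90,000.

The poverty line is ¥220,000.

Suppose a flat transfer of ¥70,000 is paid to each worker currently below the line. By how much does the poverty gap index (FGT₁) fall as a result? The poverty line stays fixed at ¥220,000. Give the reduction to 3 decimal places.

0.197

Before: below the line — ¥90,000, ¥110,000, ¥120,000, ¥170,000; poverty gap index (FGT₁) = 0.29545.
After the ¥70,000 transfer: below the line — ¥160,000, ¥180,000, ¥190,000; poverty gap index (FGT₁) = 0.09848.
Reduction = 0.29545 − 0.09848 = 0.197.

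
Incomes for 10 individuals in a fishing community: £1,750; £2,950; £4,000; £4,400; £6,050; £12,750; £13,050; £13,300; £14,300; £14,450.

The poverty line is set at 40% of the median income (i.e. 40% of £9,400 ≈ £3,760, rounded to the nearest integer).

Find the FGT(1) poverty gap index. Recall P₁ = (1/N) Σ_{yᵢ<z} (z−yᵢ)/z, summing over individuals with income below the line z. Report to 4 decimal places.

Poor units: £1,750, £2,950 (q = 2 of N = 10).
Shortfall ratios: (3760−1750)/3760 = 0.5346; (3760−2950)/3760 = 0.2154.
Sum of shortfalls = 0.750000; P₁ averages over all N: 0.750000 / 10 = 0.0750.

0.0750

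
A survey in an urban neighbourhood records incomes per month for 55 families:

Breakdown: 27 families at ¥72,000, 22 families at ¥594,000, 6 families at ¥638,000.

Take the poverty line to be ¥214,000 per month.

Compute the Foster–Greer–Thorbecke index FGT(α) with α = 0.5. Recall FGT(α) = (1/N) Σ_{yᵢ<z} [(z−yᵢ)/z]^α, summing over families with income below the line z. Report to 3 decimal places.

Below the line: 27×¥72,000 (q = 27 of N = 55).
Relative gaps: (214000−72000)/214000 = 0.6636 (×27).
Raised to α = 0.5: 0.81459 (×27).
Sum = 21.993839; FGT(0.5) = 21.993839 / 55 = 0.400.

0.400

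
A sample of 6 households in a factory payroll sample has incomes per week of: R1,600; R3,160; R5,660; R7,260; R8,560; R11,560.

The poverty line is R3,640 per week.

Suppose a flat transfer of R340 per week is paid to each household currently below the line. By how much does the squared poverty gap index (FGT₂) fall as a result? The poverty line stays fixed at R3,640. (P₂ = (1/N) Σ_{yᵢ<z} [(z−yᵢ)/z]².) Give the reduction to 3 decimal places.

0.019

Before: below the line — R1,600, R3,160; squared poverty gap index (FGT₂) = 0.05525.
After the R340 transfer: below the line — R1,940, R3,500; squared poverty gap index (FGT₂) = 0.03660.
Reduction = 0.05525 − 0.03660 = 0.019.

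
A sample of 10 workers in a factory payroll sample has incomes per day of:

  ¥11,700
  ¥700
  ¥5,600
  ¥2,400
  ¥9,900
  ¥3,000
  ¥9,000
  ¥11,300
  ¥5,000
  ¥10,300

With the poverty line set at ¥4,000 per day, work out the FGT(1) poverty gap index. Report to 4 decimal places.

Incomes under z: ¥700, ¥2,400, ¥3,000 (q = 3 of N = 10).
Shortfall ratios: (4000−700)/4000 = 0.8250; (4000−2400)/4000 = 0.4000; (4000−3000)/4000 = 0.2500.
Σ = 1.475000. Dividing by the full population N = 10 gives P₁ = 0.1475.

0.1475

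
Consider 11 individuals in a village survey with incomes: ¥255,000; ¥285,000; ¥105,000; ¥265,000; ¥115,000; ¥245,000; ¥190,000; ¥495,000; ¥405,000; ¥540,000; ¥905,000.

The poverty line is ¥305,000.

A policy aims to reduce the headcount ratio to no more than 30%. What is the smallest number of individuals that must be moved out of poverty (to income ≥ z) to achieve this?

7 of the 11 individuals are poor, so H = 7/11 = 0.636.
A headcount ratio of at most 30% allows at most ⌊0.30 × 11⌋ = 3 poor individuals.
So at least 7 − 3 = 4 must be lifted.

4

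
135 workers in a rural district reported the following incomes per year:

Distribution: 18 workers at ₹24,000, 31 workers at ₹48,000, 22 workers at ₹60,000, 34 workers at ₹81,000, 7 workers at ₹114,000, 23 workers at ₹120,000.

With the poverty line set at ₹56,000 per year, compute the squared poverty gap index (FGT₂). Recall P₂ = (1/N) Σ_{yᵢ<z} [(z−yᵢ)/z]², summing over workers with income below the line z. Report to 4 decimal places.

0.0482

Below z: 18×₹24,000, 31×₹48,000 (q = 49 of N = 135).
Shortfall ratios: (56000−24000)/56000 = 0.5714 (×18); (56000−48000)/56000 = 0.1429 (×31).
Squared: 0.3265 (×18); 0.0204 (×31).
Sum = 6.510204; P₂ = 6.510204 / 135 = 0.0482.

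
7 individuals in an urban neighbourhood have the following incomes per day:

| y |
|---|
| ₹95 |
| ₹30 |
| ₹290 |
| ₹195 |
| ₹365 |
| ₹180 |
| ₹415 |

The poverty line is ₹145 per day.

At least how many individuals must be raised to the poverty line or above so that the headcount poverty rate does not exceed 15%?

2 of the 7 individuals are poor, so H = 2/7 = 0.286.
A headcount ratio of at most 15% allows at most ⌊0.15 × 7⌋ = 1 poor individuals.
So at least 2 − 1 = 1 must be lifted.

1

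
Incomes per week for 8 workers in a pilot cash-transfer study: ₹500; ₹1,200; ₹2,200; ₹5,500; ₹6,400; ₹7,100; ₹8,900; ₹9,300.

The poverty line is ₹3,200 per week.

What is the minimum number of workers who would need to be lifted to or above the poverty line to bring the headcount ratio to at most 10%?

3 of the 8 workers are poor, so H = 3/8 = 0.375.
A headcount ratio of at most 10% allows at most ⌊0.10 × 8⌋ = 0 poor workers.
So at least 3 − 0 = 3 must be lifted.

3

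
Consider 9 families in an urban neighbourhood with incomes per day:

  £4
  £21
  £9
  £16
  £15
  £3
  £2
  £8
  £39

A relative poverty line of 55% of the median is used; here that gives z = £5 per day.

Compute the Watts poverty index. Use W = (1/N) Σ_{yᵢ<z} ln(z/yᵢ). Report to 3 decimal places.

0.183

Incomes under z: £2, £3, £4 (q = 3 of N = 9).
ln(z/y) terms: ln(5/2) = 0.9163; ln(5/3) = 0.5108; ln(5/4) = 0.2231.
W = 1.650260 / 9 = 0.183.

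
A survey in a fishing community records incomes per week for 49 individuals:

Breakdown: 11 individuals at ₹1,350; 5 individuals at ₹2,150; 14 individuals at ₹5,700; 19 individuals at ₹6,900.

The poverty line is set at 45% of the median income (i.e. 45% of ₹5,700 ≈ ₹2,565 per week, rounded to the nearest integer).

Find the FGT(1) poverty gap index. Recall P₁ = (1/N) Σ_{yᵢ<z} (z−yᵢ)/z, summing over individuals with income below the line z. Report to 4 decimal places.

0.1228

Below the line: 11×₹1,350, 5×₹2,150 (q = 16 of N = 49).
Normalized shortfalls: (2565−1350)/2565 = 0.4737 (×11); (2565−2150)/2565 = 0.1618 (×5).
Σ = 6.019493. Dividing by the full population N = 49 gives P₁ = 0.1228.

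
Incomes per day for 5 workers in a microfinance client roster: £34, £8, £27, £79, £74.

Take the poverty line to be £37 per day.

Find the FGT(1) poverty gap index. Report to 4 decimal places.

Below z: £8, £27, £34 (q = 3 of N = 5).
Relative gaps: (37−8)/37 = 0.7838; (37−27)/37 = 0.2703; (37−34)/37 = 0.0811.
Sum of shortfalls = 1.135135; P₁ averages over all N: 1.135135 / 5 = 0.2270.

0.2270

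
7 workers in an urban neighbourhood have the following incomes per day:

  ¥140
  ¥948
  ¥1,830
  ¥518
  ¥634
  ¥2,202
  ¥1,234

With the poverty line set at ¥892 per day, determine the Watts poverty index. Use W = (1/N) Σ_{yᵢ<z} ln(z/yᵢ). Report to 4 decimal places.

Below z: ¥140, ¥518, ¥634 (q = 3 of N = 7).
Log gaps: ln(892/140) = 1.8518; ln(892/518) = 0.5435; ln(892/634) = 0.3414.
W = 2.736732 / 7 = 0.3910.

0.3910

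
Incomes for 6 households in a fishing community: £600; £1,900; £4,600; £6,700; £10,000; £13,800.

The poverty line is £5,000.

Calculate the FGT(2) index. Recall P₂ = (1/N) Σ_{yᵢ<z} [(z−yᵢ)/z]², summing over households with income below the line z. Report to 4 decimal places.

0.1942

Below the line: £600, £1,900, £4,600 (q = 3 of N = 6).
Gap ratios (z−y)/z: (5000−600)/5000 = 0.8800; (5000−1900)/5000 = 0.6200; (5000−4600)/5000 = 0.0800.
Squared: 0.7744; 0.3844; 0.0064.
Sum = 1.165200; P₂ = 1.165200 / 6 = 0.1942.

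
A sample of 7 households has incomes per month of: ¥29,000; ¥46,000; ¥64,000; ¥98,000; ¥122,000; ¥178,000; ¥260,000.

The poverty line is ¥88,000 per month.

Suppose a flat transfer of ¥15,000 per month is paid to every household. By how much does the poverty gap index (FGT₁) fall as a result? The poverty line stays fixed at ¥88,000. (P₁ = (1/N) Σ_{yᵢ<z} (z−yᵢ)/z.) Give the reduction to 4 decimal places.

0.0731

Before: below the line — ¥29,000, ¥46,000, ¥64,000; poverty gap index (FGT₁) = 0.202922.
After the ¥15,000 transfer: below the line — ¥44,000, ¥61,000, ¥79,000; poverty gap index (FGT₁) = 0.129870.
Reduction = 0.202922 − 0.129870 = 0.0731.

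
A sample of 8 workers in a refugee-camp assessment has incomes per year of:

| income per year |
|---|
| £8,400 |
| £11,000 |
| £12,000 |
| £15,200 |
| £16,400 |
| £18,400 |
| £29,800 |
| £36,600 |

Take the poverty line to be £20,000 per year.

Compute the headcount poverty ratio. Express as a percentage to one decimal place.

75.0%

6 of the 8 workers have income below £20,000.
H = 6/8 = 75.0%.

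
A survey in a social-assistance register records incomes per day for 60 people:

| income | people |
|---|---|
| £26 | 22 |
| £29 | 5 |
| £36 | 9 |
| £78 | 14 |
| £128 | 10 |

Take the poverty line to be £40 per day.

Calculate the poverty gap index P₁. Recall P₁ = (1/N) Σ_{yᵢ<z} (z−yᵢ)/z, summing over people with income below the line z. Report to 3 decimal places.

Below the line: 22×£26, 5×£29, 9×£36 (q = 36 of N = 60).
Gap ratios (z−y)/z: (40−26)/40 = 0.3500 (×22); (40−29)/40 = 0.2750 (×5); (40−36)/40 = 0.1000 (×9).
Σ = 9.975000. Dividing by the full population N = 60 gives P₁ = 0.166.

0.166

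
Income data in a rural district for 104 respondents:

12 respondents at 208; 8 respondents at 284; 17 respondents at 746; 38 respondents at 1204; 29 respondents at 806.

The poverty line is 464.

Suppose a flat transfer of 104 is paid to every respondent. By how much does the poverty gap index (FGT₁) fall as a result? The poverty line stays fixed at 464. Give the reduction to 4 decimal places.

Before: below the line — 12×208, 8×284; poverty gap index (FGT₁) = 0.093501.
After the 104 transfer: below the line — 12×312, 8×388; poverty gap index (FGT₁) = 0.050398.
Reduction = 0.093501 − 0.050398 = 0.0431.

0.0431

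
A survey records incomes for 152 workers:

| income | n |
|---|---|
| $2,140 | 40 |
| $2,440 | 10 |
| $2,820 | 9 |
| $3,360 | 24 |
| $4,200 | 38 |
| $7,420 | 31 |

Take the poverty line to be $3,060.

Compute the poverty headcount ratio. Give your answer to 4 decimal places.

59 of the 152 workers have income below $3,060.
H = 59/152 = 0.3882.

0.3882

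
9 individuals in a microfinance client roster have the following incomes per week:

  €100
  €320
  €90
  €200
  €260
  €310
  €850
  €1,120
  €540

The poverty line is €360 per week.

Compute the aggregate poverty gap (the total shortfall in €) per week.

€880

Incomes under z: €90, €100, €200, €260, €310, €320 (q = 6 of N = 9).
Individual gaps: 360−90 = 270; 360−100 = 260; 360−200 = 160; 360−260 = 100; 360−310 = 50; 360−320 = 40.
Aggregate gap = €880.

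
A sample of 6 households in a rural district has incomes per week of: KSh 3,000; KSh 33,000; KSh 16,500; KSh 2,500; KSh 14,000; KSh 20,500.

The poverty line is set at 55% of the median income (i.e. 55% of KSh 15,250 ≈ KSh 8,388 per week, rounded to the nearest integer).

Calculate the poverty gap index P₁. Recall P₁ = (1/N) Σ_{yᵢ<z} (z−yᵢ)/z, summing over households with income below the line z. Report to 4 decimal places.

0.2241

Poor units: KSh 2,500, KSh 3,000 (q = 2 of N = 6).
Relative gaps: (8388−2500)/8388 = 0.7020; (8388−3000)/8388 = 0.6423.
Sum of shortfalls = 1.344301; P₁ averages over all N: 1.344301 / 6 = 0.2241.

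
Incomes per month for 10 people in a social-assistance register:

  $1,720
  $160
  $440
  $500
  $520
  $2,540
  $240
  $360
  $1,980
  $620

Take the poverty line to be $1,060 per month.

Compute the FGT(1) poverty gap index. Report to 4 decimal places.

0.4321

Poor units: $160, $240, $360, $440, $500, $520, $620 (q = 7 of N = 10).
Normalized shortfalls: (1060−160)/1060 = 0.8491; (1060−240)/1060 = 0.7736; (1060−360)/1060 = 0.6604; (1060−440)/1060 = 0.5849; (1060−500)/1060 = 0.5283; (1060−520)/1060 = 0.5094; (1060−620)/1060 = 0.4151.
Sum of shortfalls = 4.320755; P₁ averages over all N: 4.320755 / 10 = 0.4321.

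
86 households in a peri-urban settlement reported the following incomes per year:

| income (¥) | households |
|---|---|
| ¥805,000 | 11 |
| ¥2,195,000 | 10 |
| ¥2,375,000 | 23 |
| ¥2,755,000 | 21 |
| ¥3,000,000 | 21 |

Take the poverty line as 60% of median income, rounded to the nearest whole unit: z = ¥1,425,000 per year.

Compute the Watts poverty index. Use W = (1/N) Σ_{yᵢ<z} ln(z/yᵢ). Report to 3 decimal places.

Incomes under z: 11×¥805,000 (q = 11 of N = 86).
Log gaps: ln(1425000/805000) = 0.5711 (×11).
W = 6.281933 / 86 = 0.073.

0.073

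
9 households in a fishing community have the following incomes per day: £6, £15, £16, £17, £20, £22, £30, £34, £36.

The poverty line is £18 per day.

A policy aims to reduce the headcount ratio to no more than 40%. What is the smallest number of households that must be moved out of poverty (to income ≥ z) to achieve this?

4 of the 9 households are poor, so H = 4/9 = 0.444.
A headcount ratio of at most 40% allows at most ⌊0.40 × 9⌋ = 3 poor households.
So at least 4 − 3 = 1 must be lifted.

1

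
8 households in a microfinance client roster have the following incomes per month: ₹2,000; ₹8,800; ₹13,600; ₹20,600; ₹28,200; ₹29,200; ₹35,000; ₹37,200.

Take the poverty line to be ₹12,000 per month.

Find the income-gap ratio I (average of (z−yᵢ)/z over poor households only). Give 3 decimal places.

Below the line: ₹2,000, ₹8,800 (q = 2 of N = 8).
Shortfall ratios (z−y)/z: 0.8333, 0.2667; sum = 1.100000.
The income-gap ratio divides by q (the poor only): 1.100000 / 2 = 0.550.

0.550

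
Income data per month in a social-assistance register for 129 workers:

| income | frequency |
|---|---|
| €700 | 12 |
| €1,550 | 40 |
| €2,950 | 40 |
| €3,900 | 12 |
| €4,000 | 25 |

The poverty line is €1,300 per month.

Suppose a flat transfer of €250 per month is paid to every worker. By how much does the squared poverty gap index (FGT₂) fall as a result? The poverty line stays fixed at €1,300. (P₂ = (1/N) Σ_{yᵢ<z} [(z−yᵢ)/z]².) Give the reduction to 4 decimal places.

0.0131

Before: below the line — 12×€700; squared poverty gap index (FGT₂) = 0.019816.
After the €250 transfer: below the line — 12×€950; squared poverty gap index (FGT₂) = 0.006743.
Reduction = 0.019816 − 0.006743 = 0.0131.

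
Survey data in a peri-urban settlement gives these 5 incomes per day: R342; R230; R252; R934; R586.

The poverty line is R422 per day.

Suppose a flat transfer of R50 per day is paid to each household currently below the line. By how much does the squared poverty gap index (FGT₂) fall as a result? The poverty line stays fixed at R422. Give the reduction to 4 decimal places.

Before: below the line — R230, R252, R342; squared poverty gap index (FGT₂) = 0.081045.
After the R50 transfer: below the line — R280, R302, R392; squared poverty gap index (FGT₂) = 0.039828.
Reduction = 0.081045 − 0.039828 = 0.0412.

0.0412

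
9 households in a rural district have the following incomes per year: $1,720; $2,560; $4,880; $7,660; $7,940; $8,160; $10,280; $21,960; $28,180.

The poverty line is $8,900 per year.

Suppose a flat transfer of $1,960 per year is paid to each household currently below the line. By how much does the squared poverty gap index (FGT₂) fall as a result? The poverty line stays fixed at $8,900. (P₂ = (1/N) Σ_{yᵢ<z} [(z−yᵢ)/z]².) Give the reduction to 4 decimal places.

Before: below the line — $1,720, $2,560, $4,880, $7,660, $7,940, $8,160; squared poverty gap index (FGT₂) = 0.155585.
After the $1,960 transfer: below the line — $3,680, $4,520, $6,840; squared poverty gap index (FGT₂) = 0.071086.
Reduction = 0.155585 − 0.071086 = 0.0845.

0.0845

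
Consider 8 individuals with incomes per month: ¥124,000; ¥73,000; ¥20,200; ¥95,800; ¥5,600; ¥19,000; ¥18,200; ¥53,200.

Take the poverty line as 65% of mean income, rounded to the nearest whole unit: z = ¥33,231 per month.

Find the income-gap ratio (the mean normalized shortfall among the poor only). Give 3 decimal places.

0.526

Below the line: ¥5,600, ¥18,200, ¥19,000, ¥20,200 (q = 4 of N = 8).
Shortfall ratios (z−y)/z: 0.8315, 0.4523, 0.4282, 0.3921; sum = 2.104180.
I averages over the q = 4 poor units only: 2.104180 / 4 = 0.526.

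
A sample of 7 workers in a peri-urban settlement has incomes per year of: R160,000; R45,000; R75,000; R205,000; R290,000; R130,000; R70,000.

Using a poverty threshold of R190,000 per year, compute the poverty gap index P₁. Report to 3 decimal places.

Below the line: R45,000, R70,000, R75,000, R130,000, R160,000 (q = 5 of N = 7).
Normalized shortfalls: (190000−45000)/190000 = 0.7632; (190000−70000)/190000 = 0.6316; (190000−75000)/190000 = 0.6053; (190000−130000)/190000 = 0.3158; (190000−160000)/190000 = 0.1579.
Σ = 2.473684. Dividing by the full population N = 7 gives P₁ = 0.353.

0.353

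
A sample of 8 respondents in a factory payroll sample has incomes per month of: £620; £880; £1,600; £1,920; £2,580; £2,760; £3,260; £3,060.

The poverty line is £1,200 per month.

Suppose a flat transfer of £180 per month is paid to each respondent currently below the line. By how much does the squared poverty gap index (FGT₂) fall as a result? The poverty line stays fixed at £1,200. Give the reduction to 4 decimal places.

0.0225

Before: below the line — £620, £880; squared poverty gap index (FGT₂) = 0.038090.
After the £180 transfer: below the line — £800, £1,060; squared poverty gap index (FGT₂) = 0.015590.
Reduction = 0.038090 − 0.015590 = 0.0225.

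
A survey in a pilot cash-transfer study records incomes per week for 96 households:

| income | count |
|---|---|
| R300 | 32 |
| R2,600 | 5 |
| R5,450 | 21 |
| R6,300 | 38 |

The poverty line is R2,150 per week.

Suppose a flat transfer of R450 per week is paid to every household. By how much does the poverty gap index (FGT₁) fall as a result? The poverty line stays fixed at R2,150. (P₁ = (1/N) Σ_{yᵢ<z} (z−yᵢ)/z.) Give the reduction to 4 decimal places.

0.0698

Before: below the line — 32×R300; poverty gap index (FGT₁) = 0.286822.
After the R450 transfer: below the line — 32×R750; poverty gap index (FGT₁) = 0.217054.
Reduction = 0.286822 − 0.217054 = 0.0698.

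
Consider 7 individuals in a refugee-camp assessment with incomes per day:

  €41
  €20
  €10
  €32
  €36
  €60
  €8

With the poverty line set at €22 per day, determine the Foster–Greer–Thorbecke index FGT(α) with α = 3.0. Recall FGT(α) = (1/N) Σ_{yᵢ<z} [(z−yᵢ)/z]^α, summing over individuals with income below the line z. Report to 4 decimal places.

0.0601

Below the line: €8, €10, €20 (q = 3 of N = 7).
Gap ratios (z−y)/z: (22−8)/22 = 0.6364; (22−10)/22 = 0.5455; (22−20)/22 = 0.0909.
Raised to α = 3.0: 0.25770; 0.16228; 0.00075.
Sum = 0.420736; FGT(3.0) = 0.420736 / 7 = 0.0601.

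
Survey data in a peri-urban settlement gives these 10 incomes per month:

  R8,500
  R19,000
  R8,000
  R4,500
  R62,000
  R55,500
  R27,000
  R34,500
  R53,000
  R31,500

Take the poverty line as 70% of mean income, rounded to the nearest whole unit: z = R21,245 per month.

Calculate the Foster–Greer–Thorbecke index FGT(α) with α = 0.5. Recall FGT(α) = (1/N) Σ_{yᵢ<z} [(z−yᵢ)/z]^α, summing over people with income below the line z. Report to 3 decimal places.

0.278

Incomes under z: R4,500, R8,000, R8,500, R19,000 (q = 4 of N = 10).
Normalized shortfalls: (21245−4500)/21245 = 0.7882; (21245−8000)/21245 = 0.6234; (21245−8500)/21245 = 0.5999; (21245−19000)/21245 = 0.1057.
Raised to α = 0.5: 0.88780; 0.78958; 0.77454; 0.32507.
Sum = 2.776989; FGT(0.5) = 2.776989 / 10 = 0.278.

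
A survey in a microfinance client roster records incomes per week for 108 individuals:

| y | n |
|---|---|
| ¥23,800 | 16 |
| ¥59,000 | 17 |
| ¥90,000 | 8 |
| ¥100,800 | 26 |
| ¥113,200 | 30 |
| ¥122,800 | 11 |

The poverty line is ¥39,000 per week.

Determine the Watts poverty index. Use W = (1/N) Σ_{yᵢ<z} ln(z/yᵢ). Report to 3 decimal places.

0.073

Incomes under z: 16×¥23,800 (q = 16 of N = 108).
ln(z/y) terms: ln(39000/23800) = 0.4939 (×16).
W = 7.902017 / 108 = 0.073.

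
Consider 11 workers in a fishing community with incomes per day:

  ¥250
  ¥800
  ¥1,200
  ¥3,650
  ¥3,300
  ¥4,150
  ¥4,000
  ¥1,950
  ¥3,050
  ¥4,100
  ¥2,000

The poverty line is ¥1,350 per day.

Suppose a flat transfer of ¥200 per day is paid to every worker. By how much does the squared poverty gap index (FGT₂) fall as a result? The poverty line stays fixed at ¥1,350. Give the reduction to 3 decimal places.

Before: below the line — ¥250, ¥800, ¥1,200; squared poverty gap index (FGT₂) = 0.07657.
After the ¥200 transfer: below the line — ¥450, ¥1,000; squared poverty gap index (FGT₂) = 0.04651.
Reduction = 0.07657 − 0.04651 = 0.030.

0.030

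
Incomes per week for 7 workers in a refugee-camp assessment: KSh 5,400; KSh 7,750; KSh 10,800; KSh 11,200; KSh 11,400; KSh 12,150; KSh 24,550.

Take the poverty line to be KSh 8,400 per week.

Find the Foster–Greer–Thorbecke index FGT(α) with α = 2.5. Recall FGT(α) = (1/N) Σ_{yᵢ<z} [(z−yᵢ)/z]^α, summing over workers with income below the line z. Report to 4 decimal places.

Below the line: KSh 5,400, KSh 7,750 (q = 2 of N = 7).
Normalized shortfalls: (8400−5400)/8400 = 0.3571; (8400−7750)/8400 = 0.0774.
Raised to α = 2.5: 0.07623; 0.00167.
Sum = 0.077892; FGT(2.5) = 0.077892 / 7 = 0.0111.

0.0111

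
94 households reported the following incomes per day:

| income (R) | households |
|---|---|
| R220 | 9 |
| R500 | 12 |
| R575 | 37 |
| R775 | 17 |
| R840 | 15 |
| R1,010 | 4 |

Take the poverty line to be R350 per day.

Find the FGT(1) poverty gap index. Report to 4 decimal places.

0.0356

Poor units: 9×R220 (q = 9 of N = 94).
Normalized shortfalls: (350−220)/350 = 0.3714 (×9).
Σ = 3.342857. Dividing by the full population N = 94 gives P₁ = 0.0356.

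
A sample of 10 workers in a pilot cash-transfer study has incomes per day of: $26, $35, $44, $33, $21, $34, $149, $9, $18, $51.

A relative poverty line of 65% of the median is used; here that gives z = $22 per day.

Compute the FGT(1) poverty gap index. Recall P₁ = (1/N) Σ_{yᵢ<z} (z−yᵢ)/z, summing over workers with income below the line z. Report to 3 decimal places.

Below the line: $9, $18, $21 (q = 3 of N = 10).
Relative gaps: (22−9)/22 = 0.5909; (22−18)/22 = 0.1818; (22−21)/22 = 0.0455.
Sum of shortfalls = 0.818182; P₁ averages over all N: 0.818182 / 10 = 0.082.

0.082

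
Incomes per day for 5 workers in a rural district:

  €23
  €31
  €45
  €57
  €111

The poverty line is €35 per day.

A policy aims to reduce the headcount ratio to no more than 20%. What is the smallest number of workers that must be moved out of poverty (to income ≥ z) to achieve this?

Currently q = 2 of N = 5 are below the line (H = 0.400).
A headcount ratio of at most 20% allows at most ⌊0.20 × 5⌋ = 1 poor workers.
So at least 2 − 1 = 1 must be lifted.

1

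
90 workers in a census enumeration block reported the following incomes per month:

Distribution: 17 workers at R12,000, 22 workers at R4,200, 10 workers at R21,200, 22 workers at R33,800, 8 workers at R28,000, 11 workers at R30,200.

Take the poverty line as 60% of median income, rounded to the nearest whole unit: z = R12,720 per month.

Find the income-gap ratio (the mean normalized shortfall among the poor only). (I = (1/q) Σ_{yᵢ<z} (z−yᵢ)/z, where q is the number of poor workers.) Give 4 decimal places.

Below the line: 22×R4,200, 17×R12,000 (q = 39 of N = 90).
Shortfall ratios (z−y)/z: 0.6698 (×22), 0.0566 (×17); sum = 15.698113.
I averages over the q = 39 poor units only: 15.698113 / 39 = 0.4025.

0.4025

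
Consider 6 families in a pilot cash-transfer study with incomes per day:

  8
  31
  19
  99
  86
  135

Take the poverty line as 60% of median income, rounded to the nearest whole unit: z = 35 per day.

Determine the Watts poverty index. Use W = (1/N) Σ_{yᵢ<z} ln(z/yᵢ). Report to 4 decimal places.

Incomes under z: 8, 19, 31 (q = 3 of N = 6).
ln(z/y) terms: ln(35/8) = 1.4759; ln(35/19) = 0.6109; ln(35/31) = 0.1214.
W = 2.208176 / 6 = 0.3680.

0.3680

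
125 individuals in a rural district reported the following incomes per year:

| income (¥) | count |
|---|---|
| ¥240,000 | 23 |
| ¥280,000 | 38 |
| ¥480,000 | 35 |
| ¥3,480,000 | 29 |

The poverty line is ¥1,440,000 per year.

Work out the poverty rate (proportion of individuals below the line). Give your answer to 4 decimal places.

96 of the 125 individuals have income below ¥1,440,000.
H = 96/125 = 0.7680.

0.7680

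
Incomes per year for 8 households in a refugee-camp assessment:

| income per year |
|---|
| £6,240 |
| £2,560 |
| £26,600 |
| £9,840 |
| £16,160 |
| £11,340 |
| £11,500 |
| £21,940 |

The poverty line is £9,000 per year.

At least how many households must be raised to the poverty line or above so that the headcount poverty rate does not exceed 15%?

1

2 of the 8 households are poor, so H = 2/8 = 0.250.
A headcount ratio of at most 15% allows at most ⌊0.15 × 8⌋ = 1 poor households.
So at least 2 − 1 = 1 must be lifted.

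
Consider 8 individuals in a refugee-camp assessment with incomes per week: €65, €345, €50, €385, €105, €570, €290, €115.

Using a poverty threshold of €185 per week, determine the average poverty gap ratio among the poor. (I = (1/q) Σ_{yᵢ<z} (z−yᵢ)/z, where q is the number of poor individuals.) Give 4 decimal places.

0.5473

Poor units: €50, €65, €105, €115 (q = 4 of N = 8).
Shortfall ratios (z−y)/z: 0.7297, 0.6486, 0.4324, 0.3784; sum = 2.189189.
I averages over the q = 4 poor units only: 2.189189 / 4 = 0.5473.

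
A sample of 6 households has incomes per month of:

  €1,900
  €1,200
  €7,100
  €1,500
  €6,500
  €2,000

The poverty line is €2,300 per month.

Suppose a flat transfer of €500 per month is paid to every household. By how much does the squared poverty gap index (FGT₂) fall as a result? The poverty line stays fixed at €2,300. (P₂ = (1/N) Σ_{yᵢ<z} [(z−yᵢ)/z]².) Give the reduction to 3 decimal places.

Before: below the line — €1,200, €1,500, €1,900, €2,000; squared poverty gap index (FGT₂) = 0.06616.
After the €500 transfer: below the line — €1,700, €2,000; squared poverty gap index (FGT₂) = 0.01418.
Reduction = 0.06616 − 0.01418 = 0.052.

0.052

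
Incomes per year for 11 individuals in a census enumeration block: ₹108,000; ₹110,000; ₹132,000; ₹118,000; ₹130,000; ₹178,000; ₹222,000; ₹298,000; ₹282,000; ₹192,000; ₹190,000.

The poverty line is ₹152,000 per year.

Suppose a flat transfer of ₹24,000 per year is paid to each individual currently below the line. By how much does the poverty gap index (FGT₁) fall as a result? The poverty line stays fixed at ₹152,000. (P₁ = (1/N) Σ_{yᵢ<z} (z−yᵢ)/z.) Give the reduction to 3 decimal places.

0.068

Before: below the line — ₹108,000, ₹110,000, ₹118,000, ₹130,000, ₹132,000; poverty gap index (FGT₁) = 0.09689.
After the ₹24,000 transfer: below the line — ₹132,000, ₹134,000, ₹142,000; poverty gap index (FGT₁) = 0.02871.
Reduction = 0.09689 − 0.02871 = 0.068.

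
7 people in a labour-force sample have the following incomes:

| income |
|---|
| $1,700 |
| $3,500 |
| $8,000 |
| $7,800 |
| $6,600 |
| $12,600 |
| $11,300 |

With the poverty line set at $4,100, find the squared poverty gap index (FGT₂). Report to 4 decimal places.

0.0520

Incomes under z: $1,700, $3,500 (q = 2 of N = 7).
Normalized shortfalls: (4100−1700)/4100 = 0.5854; (4100−3500)/4100 = 0.1463.
Squared: 0.3427; 0.0214.
Sum = 0.364069; P₂ = 0.364069 / 7 = 0.0520.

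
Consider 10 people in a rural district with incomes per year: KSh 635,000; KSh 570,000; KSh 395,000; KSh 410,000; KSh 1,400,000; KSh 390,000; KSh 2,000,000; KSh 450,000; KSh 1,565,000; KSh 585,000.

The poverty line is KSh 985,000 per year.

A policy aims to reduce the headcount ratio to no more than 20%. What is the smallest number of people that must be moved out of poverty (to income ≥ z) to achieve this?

7 of the 10 people are poor, so H = 7/10 = 0.700.
A headcount ratio of at most 20% allows at most ⌊0.20 × 10⌋ = 2 poor people.
So at least 7 − 2 = 5 must be lifted.

5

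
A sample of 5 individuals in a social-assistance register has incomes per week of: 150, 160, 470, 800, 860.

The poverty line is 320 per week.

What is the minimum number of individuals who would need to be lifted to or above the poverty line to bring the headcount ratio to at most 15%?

2

2 of the 5 individuals are poor, so H = 2/5 = 0.400.
A headcount ratio of at most 15% allows at most ⌊0.15 × 5⌋ = 0 poor individuals.
So at least 2 − 0 = 2 must be lifted.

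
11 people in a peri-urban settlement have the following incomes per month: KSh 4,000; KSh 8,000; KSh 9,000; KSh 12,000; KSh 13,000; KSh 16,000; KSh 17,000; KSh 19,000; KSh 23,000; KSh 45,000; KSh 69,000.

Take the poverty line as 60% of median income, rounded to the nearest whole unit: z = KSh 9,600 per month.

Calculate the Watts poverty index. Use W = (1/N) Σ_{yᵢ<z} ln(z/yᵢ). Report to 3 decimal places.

Poor units: KSh 4,000, KSh 8,000, KSh 9,000 (q = 3 of N = 11).
Log shortfalls: ln(9600/4000) = 0.8755; ln(9600/8000) = 0.1823; ln(9600/9000) = 0.0645.
W = 1.122329 / 11 = 0.102.

0.102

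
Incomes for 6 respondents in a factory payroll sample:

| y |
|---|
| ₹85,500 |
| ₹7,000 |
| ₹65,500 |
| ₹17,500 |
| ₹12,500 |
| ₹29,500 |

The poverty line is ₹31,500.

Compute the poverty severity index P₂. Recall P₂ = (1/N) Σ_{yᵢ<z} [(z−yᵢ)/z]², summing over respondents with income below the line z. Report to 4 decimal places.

0.1951

Poor units: ₹7,000, ₹12,500, ₹17,500, ₹29,500 (q = 4 of N = 6).
Relative gaps: (31500−7000)/31500 = 0.7778; (31500−12500)/31500 = 0.6032; (31500−17500)/31500 = 0.4444; (31500−29500)/31500 = 0.0635.
Squared: 0.6049; 0.3638; 0.1975; 0.0040.
Sum = 1.170320; P₂ = 1.170320 / 6 = 0.1951.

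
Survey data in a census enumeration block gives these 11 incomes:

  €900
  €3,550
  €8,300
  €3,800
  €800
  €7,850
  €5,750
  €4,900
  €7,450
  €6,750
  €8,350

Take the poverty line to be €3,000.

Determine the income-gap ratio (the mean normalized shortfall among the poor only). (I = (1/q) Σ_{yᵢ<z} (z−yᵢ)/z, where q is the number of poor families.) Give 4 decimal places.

0.7167

Below z: €800, €900 (q = 2 of N = 11).
Relative gaps: 0.7333, 0.7000; sum = 1.433333.
The income-gap ratio divides by q (the poor only): 1.433333 / 2 = 0.7167.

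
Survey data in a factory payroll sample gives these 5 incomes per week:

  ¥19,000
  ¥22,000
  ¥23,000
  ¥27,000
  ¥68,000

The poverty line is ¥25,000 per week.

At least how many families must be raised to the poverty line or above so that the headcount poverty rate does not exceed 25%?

Currently q = 3 of N = 5 are below the line (H = 0.600).
A headcount ratio of at most 25% allows at most ⌊0.25 × 5⌋ = 1 poor families.
So at least 3 − 1 = 2 must be lifted.

2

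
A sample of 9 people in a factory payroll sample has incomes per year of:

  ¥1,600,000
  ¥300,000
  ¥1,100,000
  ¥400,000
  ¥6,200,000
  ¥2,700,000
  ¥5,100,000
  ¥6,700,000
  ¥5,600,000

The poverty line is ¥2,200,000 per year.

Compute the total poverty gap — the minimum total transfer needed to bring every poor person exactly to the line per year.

Below z: ¥300,000, ¥400,000, ¥1,100,000, ¥1,600,000 (q = 4 of N = 9).
Individual gaps: 2200000−300000 = 1900000; 2200000−400000 = 1800000; 2200000−1100000 = 1100000; 2200000−1600000 = 600000.
Aggregate gap = ¥5,400,000.

¥5,400,000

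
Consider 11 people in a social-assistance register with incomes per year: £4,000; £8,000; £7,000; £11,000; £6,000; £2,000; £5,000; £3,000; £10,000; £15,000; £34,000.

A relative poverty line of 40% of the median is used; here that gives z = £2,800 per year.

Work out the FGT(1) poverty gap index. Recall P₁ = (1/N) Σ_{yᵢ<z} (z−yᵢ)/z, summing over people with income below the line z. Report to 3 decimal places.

0.026

Below the line: £2,000 (q = 1 of N = 11).
Relative gaps: (2800−2000)/2800 = 0.2857.
Σ = 0.285714. Dividing by the full population N = 11 gives P₁ = 0.026.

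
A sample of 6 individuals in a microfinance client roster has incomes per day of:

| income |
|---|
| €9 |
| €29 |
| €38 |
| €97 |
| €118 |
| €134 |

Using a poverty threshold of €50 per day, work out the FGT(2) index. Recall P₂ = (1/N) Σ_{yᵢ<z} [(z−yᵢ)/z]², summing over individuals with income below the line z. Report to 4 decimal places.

Below z: €9, €29, €38 (q = 3 of N = 6).
Gap ratios (z−y)/z: (50−9)/50 = 0.8200; (50−29)/50 = 0.4200; (50−38)/50 = 0.2400.
Squared: 0.6724; 0.1764; 0.0576.
Sum = 0.906400; P₂ = 0.906400 / 6 = 0.1511.

0.1511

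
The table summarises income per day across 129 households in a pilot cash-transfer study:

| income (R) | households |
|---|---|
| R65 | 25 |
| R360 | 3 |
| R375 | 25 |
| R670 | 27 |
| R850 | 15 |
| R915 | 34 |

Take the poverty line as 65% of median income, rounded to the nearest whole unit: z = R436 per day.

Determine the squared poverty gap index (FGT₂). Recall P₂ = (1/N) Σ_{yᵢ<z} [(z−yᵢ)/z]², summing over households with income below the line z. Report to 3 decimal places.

0.145

Poor units: 25×R65, 3×R360, 25×R375 (q = 53 of N = 129).
Normalized shortfalls: (436−65)/436 = 0.8509 (×25); (436−360)/436 = 0.1743 (×3); (436−375)/436 = 0.1399 (×25).
Squared: 0.7241 (×25); 0.0304 (×3); 0.0196 (×25).
Sum = 18.682024; P₂ = 18.682024 / 129 = 0.145.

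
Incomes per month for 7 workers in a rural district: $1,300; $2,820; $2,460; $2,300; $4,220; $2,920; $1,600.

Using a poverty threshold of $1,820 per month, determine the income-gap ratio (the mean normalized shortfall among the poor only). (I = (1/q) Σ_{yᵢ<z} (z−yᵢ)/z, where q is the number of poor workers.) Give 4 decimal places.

0.2033

Below the line: $1,300, $1,600 (q = 2 of N = 7).
Relative gaps: 0.2857, 0.1209; sum = 0.406593.
The income-gap ratio divides by q (the poor only): 0.406593 / 2 = 0.2033.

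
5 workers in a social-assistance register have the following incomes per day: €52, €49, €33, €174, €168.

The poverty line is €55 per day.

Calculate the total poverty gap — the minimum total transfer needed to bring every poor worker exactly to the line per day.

€31

Below z: €33, €49, €52 (q = 3 of N = 5).
Individual gaps: 55−33 = 22; 55−49 = 6; 55−52 = 3.
Aggregate gap = €31.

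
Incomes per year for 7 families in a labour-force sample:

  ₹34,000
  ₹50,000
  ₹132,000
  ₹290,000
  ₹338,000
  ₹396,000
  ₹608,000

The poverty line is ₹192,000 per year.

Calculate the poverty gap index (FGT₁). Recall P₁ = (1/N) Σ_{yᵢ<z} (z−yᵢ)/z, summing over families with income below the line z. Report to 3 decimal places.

Below the line: ₹34,000, ₹50,000, ₹132,000 (q = 3 of N = 7).
Relative gaps: (192000−34000)/192000 = 0.8229; (192000−50000)/192000 = 0.7396; (192000−132000)/192000 = 0.3125.
Σ = 1.875000. Dividing by the full population N = 7 gives P₁ = 0.268.

0.268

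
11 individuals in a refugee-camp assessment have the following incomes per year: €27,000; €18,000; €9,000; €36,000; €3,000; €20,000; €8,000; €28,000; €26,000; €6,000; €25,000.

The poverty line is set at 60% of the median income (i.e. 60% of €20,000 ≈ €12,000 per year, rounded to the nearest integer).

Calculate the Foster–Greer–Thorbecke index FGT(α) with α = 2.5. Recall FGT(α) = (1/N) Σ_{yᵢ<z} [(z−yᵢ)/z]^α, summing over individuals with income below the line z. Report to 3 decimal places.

0.069

Below the line: €3,000, €6,000, €8,000, €9,000 (q = 4 of N = 11).
Gap ratios (z−y)/z: (12000−3000)/12000 = 0.7500; (12000−6000)/12000 = 0.5000; (12000−8000)/12000 = 0.3333; (12000−9000)/12000 = 0.2500.
Raised to α = 2.5: 0.48714; 0.17678; 0.06415; 0.03125.
Sum = 0.759316; FGT(2.5) = 0.759316 / 11 = 0.069.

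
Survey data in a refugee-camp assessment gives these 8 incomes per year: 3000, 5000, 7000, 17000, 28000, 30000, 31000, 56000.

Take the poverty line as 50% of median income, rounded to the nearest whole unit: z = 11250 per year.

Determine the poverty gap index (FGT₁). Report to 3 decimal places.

Below the line: 3000, 5000, 7000 (q = 3 of N = 8).
Shortfall ratios: (11250−3000)/11250 = 0.7333; (11250−5000)/11250 = 0.5556; (11250−7000)/11250 = 0.3778.
Σ = 1.666667. Dividing by the full population N = 8 gives P₁ = 0.208.

0.208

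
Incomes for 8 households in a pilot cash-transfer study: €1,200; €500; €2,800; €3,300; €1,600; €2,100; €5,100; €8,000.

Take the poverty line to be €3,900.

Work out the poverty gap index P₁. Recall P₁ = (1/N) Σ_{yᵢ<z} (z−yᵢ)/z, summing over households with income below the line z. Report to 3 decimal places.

0.381

Below z: €500, €1,200, €1,600, €2,100, €2,800, €3,300 (q = 6 of N = 8).
Shortfall ratios: (3900−500)/3900 = 0.8718; (3900−1200)/3900 = 0.6923; (3900−1600)/3900 = 0.5897; (3900−2100)/3900 = 0.4615; (3900−2800)/3900 = 0.2821; (3900−3300)/3900 = 0.1538.
Sum of shortfalls = 3.051282; P₁ averages over all N: 3.051282 / 8 = 0.381.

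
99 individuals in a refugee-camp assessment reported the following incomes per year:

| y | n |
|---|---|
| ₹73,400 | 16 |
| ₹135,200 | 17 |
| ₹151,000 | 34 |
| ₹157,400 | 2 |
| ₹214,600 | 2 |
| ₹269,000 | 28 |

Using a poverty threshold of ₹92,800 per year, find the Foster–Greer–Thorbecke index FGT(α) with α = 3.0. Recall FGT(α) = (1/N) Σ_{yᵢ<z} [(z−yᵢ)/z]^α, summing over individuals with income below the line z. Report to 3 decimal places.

0.001

Below z: 16×₹73,400 (q = 16 of N = 99).
Relative gaps: (92800−73400)/92800 = 0.2091 (×16).
Raised to α = 3.0: 0.00914 (×16).
Sum = 0.146178; FGT(3.0) = 0.146178 / 99 = 0.001.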